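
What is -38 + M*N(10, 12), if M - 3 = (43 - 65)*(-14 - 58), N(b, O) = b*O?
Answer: 190402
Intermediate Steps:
N(b, O) = O*b
M = 1587 (M = 3 + (43 - 65)*(-14 - 58) = 3 - 22*(-72) = 3 + 1584 = 1587)
-38 + M*N(10, 12) = -38 + 1587*(12*10) = -38 + 1587*120 = -38 + 190440 = 190402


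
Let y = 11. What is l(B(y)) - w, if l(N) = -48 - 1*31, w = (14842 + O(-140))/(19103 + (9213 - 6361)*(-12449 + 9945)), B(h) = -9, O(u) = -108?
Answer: -562647361/7122305 ≈ -78.998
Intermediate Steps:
w = -14734/7122305 (w = (14842 - 108)/(19103 + (9213 - 6361)*(-12449 + 9945)) = 14734/(19103 + 2852*(-2504)) = 14734/(19103 - 7141408) = 14734/(-7122305) = 14734*(-1/7122305) = -14734/7122305 ≈ -0.0020687)
l(N) = -79 (l(N) = -48 - 31 = -79)
l(B(y)) - w = -79 - 1*(-14734/7122305) = -79 + 14734/7122305 = -562647361/7122305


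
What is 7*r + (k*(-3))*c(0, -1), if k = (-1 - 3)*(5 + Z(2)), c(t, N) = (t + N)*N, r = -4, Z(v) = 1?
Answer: 44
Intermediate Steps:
c(t, N) = N*(N + t) (c(t, N) = (N + t)*N = N*(N + t))
k = -24 (k = (-1 - 3)*(5 + 1) = -4*6 = -24)
7*r + (k*(-3))*c(0, -1) = 7*(-4) + (-24*(-3))*(-(-1 + 0)) = -28 + 72*(-1*(-1)) = -28 + 72*1 = -28 + 72 = 44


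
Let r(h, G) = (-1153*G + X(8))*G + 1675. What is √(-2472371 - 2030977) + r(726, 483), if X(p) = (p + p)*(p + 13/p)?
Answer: -268906160 + 6*I*√125093 ≈ -2.6891e+8 + 2122.1*I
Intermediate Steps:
X(p) = 2*p*(p + 13/p) (X(p) = (2*p)*(p + 13/p) = 2*p*(p + 13/p))
r(h, G) = 1675 + G*(154 - 1153*G) (r(h, G) = (-1153*G + (26 + 2*8²))*G + 1675 = (-1153*G + (26 + 2*64))*G + 1675 = (-1153*G + (26 + 128))*G + 1675 = (-1153*G + 154)*G + 1675 = (154 - 1153*G)*G + 1675 = G*(154 - 1153*G) + 1675 = 1675 + G*(154 - 1153*G))
√(-2472371 - 2030977) + r(726, 483) = √(-2472371 - 2030977) + (1675 - 1153*483² + 154*483) = √(-4503348) + (1675 - 1153*233289 + 74382) = 6*I*√125093 + (1675 - 268982217 + 74382) = 6*I*√125093 - 268906160 = -268906160 + 6*I*√125093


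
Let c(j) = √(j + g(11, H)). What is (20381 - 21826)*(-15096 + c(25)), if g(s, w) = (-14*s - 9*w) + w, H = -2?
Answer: 21813720 - 1445*I*√113 ≈ 2.1814e+7 - 15361.0*I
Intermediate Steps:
g(s, w) = -14*s - 8*w
c(j) = √(-138 + j) (c(j) = √(j + (-14*11 - 8*(-2))) = √(j + (-154 + 16)) = √(j - 138) = √(-138 + j))
(20381 - 21826)*(-15096 + c(25)) = (20381 - 21826)*(-15096 + √(-138 + 25)) = -1445*(-15096 + √(-113)) = -1445*(-15096 + I*√113) = 21813720 - 1445*I*√113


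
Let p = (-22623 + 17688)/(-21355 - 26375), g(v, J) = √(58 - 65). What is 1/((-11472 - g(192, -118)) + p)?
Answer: -116154375650/1332511058656493 + 10125124*I*√7/1332511058656493 ≈ -8.717e-5 + 2.0104e-8*I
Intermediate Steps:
g(v, J) = I*√7 (g(v, J) = √(-7) = I*√7)
p = 329/3182 (p = -4935/(-47730) = -4935*(-1/47730) = 329/3182 ≈ 0.10339)
1/((-11472 - g(192, -118)) + p) = 1/((-11472 - I*√7) + 329/3182) = 1/(-36503575/3182 - I*√7)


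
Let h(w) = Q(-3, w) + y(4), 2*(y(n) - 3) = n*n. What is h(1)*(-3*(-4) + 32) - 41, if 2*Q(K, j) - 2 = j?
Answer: 509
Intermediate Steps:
Q(K, j) = 1 + j/2
y(n) = 3 + n²/2 (y(n) = 3 + (n*n)/2 = 3 + n²/2)
h(w) = 12 + w/2 (h(w) = (1 + w/2) + (3 + (½)*4²) = (1 + w/2) + (3 + (½)*16) = (1 + w/2) + (3 + 8) = (1 + w/2) + 11 = 12 + w/2)
h(1)*(-3*(-4) + 32) - 41 = (12 + (½)*1)*(-3*(-4) + 32) - 41 = (12 + ½)*(12 + 32) - 41 = (25/2)*44 - 41 = 550 - 41 = 509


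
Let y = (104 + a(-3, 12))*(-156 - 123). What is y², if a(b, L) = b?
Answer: 794056041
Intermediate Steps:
y = -28179 (y = (104 - 3)*(-156 - 123) = 101*(-279) = -28179)
y² = (-28179)² = 794056041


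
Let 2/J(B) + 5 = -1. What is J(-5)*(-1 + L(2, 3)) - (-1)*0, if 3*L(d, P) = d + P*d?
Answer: -5/9 ≈ -0.55556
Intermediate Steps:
J(B) = -⅓ (J(B) = 2/(-5 - 1) = 2/(-6) = 2*(-⅙) = -⅓)
L(d, P) = d/3 + P*d/3 (L(d, P) = (d + P*d)/3 = d/3 + P*d/3)
J(-5)*(-1 + L(2, 3)) - (-1)*0 = -(-1 + (⅓)*2*(1 + 3))/3 - (-1)*0 = -(-1 + (⅓)*2*4)/3 - 1*0 = -(-1 + 8/3)/3 + 0 = -⅓*5/3 + 0 = -5/9 + 0 = -5/9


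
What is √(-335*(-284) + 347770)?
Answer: √442910 ≈ 665.51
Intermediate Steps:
√(-335*(-284) + 347770) = √(95140 + 347770) = √442910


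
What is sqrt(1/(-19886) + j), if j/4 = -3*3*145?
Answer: I*sqrt(2064264659006)/19886 ≈ 72.25*I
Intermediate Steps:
j = -5220 (j = 4*(-3*3*145) = 4*(-9*145) = 4*(-1305) = -5220)
sqrt(1/(-19886) + j) = sqrt(1/(-19886) - 5220) = sqrt(-1/19886 - 5220) = sqrt(-103804921/19886) = I*sqrt(2064264659006)/19886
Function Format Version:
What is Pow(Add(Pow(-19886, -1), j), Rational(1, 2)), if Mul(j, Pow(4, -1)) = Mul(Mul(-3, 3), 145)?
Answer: Mul(Rational(1, 19886), I, Pow(2064264659006, Rational(1, 2))) ≈ Mul(72.250, I)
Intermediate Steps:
j = -5220 (j = Mul(4, Mul(Mul(-3, 3), 145)) = Mul(4, Mul(-9, 145)) = Mul(4, -1305) = -5220)
Pow(Add(Pow(-19886, -1), j), Rational(1, 2)) = Pow(Add(Pow(-19886, -1), -5220), Rational(1, 2)) = Pow(Add(Rational(-1, 19886), -5220), Rational(1, 2)) = Pow(Rational(-103804921, 19886), Rational(1, 2)) = Mul(Rational(1, 19886), I, Pow(2064264659006, Rational(1, 2)))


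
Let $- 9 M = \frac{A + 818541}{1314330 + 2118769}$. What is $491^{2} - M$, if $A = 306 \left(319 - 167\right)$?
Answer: $\frac{827655036136}{3433099} \approx 2.4108 \cdot 10^{5}$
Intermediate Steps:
$A = 46512$ ($A = 306 \cdot 152 = 46512$)
$M = - \frac{96117}{3433099}$ ($M = - \frac{\left(46512 + 818541\right) \frac{1}{1314330 + 2118769}}{9} = - \frac{865053 \cdot \frac{1}{3433099}}{9} = \left(- \frac{1}{9}\right) \frac{865053}{3433099} = - \frac{96117}{3433099} \approx -0.027997$)
$491^{2} - M = 491^{2} - - \frac{96117}{3433099} = 241081 + \frac{96117}{3433099} = \frac{827655036136}{3433099}$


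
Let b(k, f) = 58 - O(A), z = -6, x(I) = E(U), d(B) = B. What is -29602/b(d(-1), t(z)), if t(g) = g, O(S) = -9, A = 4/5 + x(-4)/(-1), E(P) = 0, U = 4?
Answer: -29602/67 ≈ -441.82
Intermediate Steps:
x(I) = 0
A = ⅘ (A = 4/5 + 0/(-1) = 4*(⅕) + 0*(-1) = ⅘ + 0 = ⅘ ≈ 0.80000)
b(k, f) = 67 (b(k, f) = 58 - 1*(-9) = 58 + 9 = 67)
-29602/b(d(-1), t(z)) = -29602/67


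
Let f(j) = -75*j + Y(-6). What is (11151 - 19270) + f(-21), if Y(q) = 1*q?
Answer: -6550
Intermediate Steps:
Y(q) = q
f(j) = -6 - 75*j (f(j) = -75*j - 6 = -6 - 75*j)
(11151 - 19270) + f(-21) = (11151 - 19270) + (-6 - 75*(-21)) = -8119 + (-6 + 1575) = -8119 + 1569 = -6550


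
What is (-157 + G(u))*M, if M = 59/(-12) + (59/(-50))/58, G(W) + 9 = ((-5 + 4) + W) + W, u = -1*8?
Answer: 655018/725 ≈ 903.47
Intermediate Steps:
u = -8
G(W) = -10 + 2*W (G(W) = -9 + (((-5 + 4) + W) + W) = -9 + ((-1 + W) + W) = -9 + (-1 + 2*W) = -10 + 2*W)
M = -10738/2175 (M = 59*(-1/12) + (59*(-1/50))*(1/58) = -59/12 - 59/50*1/58 = -59/12 - 59/2900 = -10738/2175 ≈ -4.9370)
(-157 + G(u))*M = (-157 + (-10 + 2*(-8)))*(-10738/2175) = (-157 + (-10 - 16))*(-10738/2175) = (-157 - 26)*(-10738/2175) = -183*(-10738/2175) = 655018/725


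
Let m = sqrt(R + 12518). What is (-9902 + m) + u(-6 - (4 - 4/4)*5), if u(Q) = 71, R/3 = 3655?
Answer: -9831 + sqrt(23483) ≈ -9677.8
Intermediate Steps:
R = 10965 (R = 3*3655 = 10965)
m = sqrt(23483) (m = sqrt(10965 + 12518) = sqrt(23483) ≈ 153.24)
(-9902 + m) + u(-6 - (4 - 4/4)*5) = (-9902 + sqrt(23483)) + 71 = -9831 + sqrt(23483)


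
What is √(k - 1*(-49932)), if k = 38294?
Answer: √88226 ≈ 297.03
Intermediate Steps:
√(k - 1*(-49932)) = √(38294 - 1*(-49932)) = √(38294 + 49932) = √88226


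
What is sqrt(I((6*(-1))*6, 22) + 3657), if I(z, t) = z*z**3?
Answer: sqrt(1683273) ≈ 1297.4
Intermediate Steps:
I(z, t) = z**4
sqrt(I((6*(-1))*6, 22) + 3657) = sqrt(((6*(-1))*6)**4 + 3657) = sqrt((-6*6)**4 + 3657) = sqrt((-36)**4 + 3657) = sqrt(1679616 + 3657) = sqrt(1683273)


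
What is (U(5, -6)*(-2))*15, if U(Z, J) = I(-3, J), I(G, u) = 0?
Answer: 0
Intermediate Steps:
U(Z, J) = 0
(U(5, -6)*(-2))*15 = (0*(-2))*15 = 0*15 = 0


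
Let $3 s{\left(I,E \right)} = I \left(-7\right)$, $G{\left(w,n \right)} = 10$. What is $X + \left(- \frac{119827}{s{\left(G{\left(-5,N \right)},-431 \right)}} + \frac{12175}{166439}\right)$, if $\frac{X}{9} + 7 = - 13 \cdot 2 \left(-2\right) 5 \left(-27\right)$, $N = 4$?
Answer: $- \frac{13816216469}{237770} \approx -58108.0$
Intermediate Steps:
$s{\left(I,E \right)} = - \frac{7 I}{3}$ ($s{\left(I,E \right)} = \frac{I \left(-7\right)}{3} = \frac{\left(-7\right) I}{3} = - \frac{7 I}{3}$)
$X = -63243$ ($X = -63 + 9 - 13 \cdot 2 \left(-2\right) 5 \left(-27\right) = -63 + 9 - 13 \left(\left(-4\right) 5\right) \left(-27\right) = -63 + 9 \left(-13\right) \left(-20\right) \left(-27\right) = -63 + 9 \cdot 260 \left(-27\right) = -63 + 9 \left(-7020\right) = -63 - 63180 = -63243$)
$X + \left(- \frac{119827}{s{\left(G{\left(-5,N \right)},-431 \right)}} + \frac{12175}{166439}\right) = -63243 + \left(- \frac{119827}{\left(- \frac{7}{3}\right) 10} + \frac{12175}{166439}\right) = -63243 + \left(- \frac{119827}{- \frac{70}{3}} + 12175 \cdot \frac{1}{166439}\right) = -63243 + \left(\left(-119827\right) \left(- \frac{3}{70}\right) + \frac{12175}{166439}\right) = -63243 + \left(\frac{359481}{70} + \frac{12175}{166439}\right) = -63243 + \frac{1221071641}{237770} = - \frac{13816216469}{237770}$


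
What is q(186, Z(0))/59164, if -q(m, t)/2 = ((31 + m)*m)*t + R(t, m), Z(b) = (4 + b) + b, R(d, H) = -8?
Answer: -80720/14791 ≈ -5.4574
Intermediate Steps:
Z(b) = 4 + 2*b
q(m, t) = 16 - 2*m*t*(31 + m) (q(m, t) = -2*(((31 + m)*m)*t - 8) = -2*((m*(31 + m))*t - 8) = -2*(m*t*(31 + m) - 8) = -2*(-8 + m*t*(31 + m)) = 16 - 2*m*t*(31 + m))
q(186, Z(0))/59164 = (16 - 62*186*(4 + 2*0) - 2*(4 + 2*0)*186²)/59164 = (16 - 62*186*(4 + 0) - 2*(4 + 0)*34596)*(1/59164) = (16 - 62*186*4 - 2*4*34596)*(1/59164) = (16 - 46128 - 276768)*(1/59164) = -322880*1/59164 = -80720/14791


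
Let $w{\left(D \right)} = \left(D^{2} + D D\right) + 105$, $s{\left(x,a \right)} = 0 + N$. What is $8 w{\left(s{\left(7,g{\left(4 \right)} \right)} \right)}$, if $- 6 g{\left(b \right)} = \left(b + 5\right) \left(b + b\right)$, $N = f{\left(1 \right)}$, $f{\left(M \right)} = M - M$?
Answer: $840$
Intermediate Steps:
$f{\left(M \right)} = 0$
$N = 0$
$g{\left(b \right)} = - \frac{b \left(5 + b\right)}{3}$ ($g{\left(b \right)} = - \frac{\left(b + 5\right) \left(b + b\right)}{6} = - \frac{\left(5 + b\right) 2 b}{6} = - \frac{2 b \left(5 + b\right)}{6} = - \frac{b \left(5 + b\right)}{3}$)
$s{\left(x,a \right)} = 0$ ($s{\left(x,a \right)} = 0 + 0 = 0$)
$w{\left(D \right)} = 105 + 2 D^{2}$ ($w{\left(D \right)} = \left(D^{2} + D^{2}\right) + 105 = 2 D^{2} + 105 = 105 + 2 D^{2}$)
$8 w{\left(s{\left(7,g{\left(4 \right)} \right)} \right)} = 8 \left(105 + 2 \cdot 0^{2}\right) = 8 \left(105 + 2 \cdot 0\right) = 8 \left(105 + 0\right) = 8 \cdot 105 = 840$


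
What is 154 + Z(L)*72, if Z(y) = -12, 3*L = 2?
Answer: -710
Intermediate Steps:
L = ⅔ (L = (⅓)*2 = ⅔ ≈ 0.66667)
154 + Z(L)*72 = 154 - 12*72 = 154 - 864 = -710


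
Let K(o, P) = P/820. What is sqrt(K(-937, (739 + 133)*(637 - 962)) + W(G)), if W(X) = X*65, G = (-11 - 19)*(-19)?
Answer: 4*sqrt(3856255)/41 ≈ 191.58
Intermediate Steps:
G = 570 (G = -30*(-19) = 570)
K(o, P) = P/820 (K(o, P) = P*(1/820) = P/820)
W(X) = 65*X
sqrt(K(-937, (739 + 133)*(637 - 962)) + W(G)) = sqrt(((739 + 133)*(637 - 962))/820 + 65*570) = sqrt((872*(-325))/820 + 37050) = sqrt((1/820)*(-283400) + 37050) = sqrt(-14170/41 + 37050) = sqrt(1504880/41) = 4*sqrt(3856255)/41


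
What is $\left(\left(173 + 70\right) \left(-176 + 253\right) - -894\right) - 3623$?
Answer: $15982$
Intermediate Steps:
$\left(\left(173 + 70\right) \left(-176 + 253\right) - -894\right) - 3623 = \left(243 \cdot 77 + 894\right) - 3623 = \left(18711 + 894\right) - 3623 = 19605 - 3623 = 15982$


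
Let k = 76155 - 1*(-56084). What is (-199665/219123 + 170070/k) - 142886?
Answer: -460037835432563/3219622933 ≈ -1.4289e+5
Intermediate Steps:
k = 132239 (k = 76155 + 56084 = 132239)
(-199665/219123 + 170070/k) - 142886 = (-199665/219123 + 170070/132239) - 142886 = (-199665*1/219123 + 170070*(1/132239)) - 142886 = (-22185/24347 + 170070/132239) - 142886 = 1206972075/3219622933 - 142886 = -460037835432563/3219622933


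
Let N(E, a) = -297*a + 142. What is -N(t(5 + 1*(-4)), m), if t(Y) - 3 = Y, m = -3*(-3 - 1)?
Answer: 3422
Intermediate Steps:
m = 12 (m = -3*(-4) = 12)
t(Y) = 3 + Y
N(E, a) = 142 - 297*a
-N(t(5 + 1*(-4)), m) = -(142 - 297*12) = -(142 - 3564) = -1*(-3422) = 3422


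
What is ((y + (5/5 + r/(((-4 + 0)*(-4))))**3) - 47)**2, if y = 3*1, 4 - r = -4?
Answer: 105625/64 ≈ 1650.4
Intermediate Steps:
r = 8 (r = 4 - 1*(-4) = 4 + 4 = 8)
y = 3
((y + (5/5 + r/(((-4 + 0)*(-4))))**3) - 47)**2 = ((3 + (5/5 + 8/(((-4 + 0)*(-4))))**3) - 47)**2 = ((3 + (5*(1/5) + 8/((-4*(-4))))**3) - 47)**2 = ((3 + (1 + 8/16)**3) - 47)**2 = ((3 + (1 + 8*(1/16))**3) - 47)**2 = ((3 + (1 + 1/2)**3) - 47)**2 = ((3 + (3/2)**3) - 47)**2 = ((3 + 27/8) - 47)**2 = (51/8 - 47)**2 = (-325/8)**2 = 105625/64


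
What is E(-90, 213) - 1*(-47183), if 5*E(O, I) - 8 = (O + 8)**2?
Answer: 242647/5 ≈ 48529.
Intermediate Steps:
E(O, I) = 8/5 + (8 + O)**2/5 (E(O, I) = 8/5 + (O + 8)**2/5 = 8/5 + (8 + O)**2/5)
E(-90, 213) - 1*(-47183) = (8/5 + (8 - 90)**2/5) - 1*(-47183) = (8/5 + (1/5)*(-82)**2) + 47183 = (8/5 + (1/5)*6724) + 47183 = (8/5 + 6724/5) + 47183 = 6732/5 + 47183 = 242647/5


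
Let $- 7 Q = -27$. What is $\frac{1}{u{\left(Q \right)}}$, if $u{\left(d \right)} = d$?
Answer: $\frac{7}{27} \approx 0.25926$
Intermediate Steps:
$Q = \frac{27}{7}$ ($Q = \left(- \frac{1}{7}\right) \left(-27\right) = \frac{27}{7} \approx 3.8571$)
$\frac{1}{u{\left(Q \right)}} = \frac{1}{\frac{27}{7}} = \frac{7}{27}$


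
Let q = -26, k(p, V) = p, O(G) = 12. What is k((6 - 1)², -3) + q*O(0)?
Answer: -287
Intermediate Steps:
k((6 - 1)², -3) + q*O(0) = (6 - 1)² - 26*12 = 5² - 312 = 25 - 312 = -287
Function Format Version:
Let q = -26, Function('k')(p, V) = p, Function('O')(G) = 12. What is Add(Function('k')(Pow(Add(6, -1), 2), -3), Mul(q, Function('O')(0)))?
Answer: -287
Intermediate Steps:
Add(Function('k')(Pow(Add(6, -1), 2), -3), Mul(q, Function('O')(0))) = Add(Pow(Add(6, -1), 2), Mul(-26, 12)) = Add(Pow(5, 2), -312) = Add(25, -312) = -287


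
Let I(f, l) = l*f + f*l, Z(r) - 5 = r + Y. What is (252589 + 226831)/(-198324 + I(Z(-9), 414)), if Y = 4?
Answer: -119855/49581 ≈ -2.4174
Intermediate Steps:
Z(r) = 9 + r (Z(r) = 5 + (r + 4) = 5 + (4 + r) = 9 + r)
I(f, l) = 2*f*l (I(f, l) = f*l + f*l = 2*f*l)
(252589 + 226831)/(-198324 + I(Z(-9), 414)) = (252589 + 226831)/(-198324 + 2*(9 - 9)*414) = 479420/(-198324 + 2*0*414) = 479420/(-198324 + 0) = 479420/(-198324) = 479420*(-1/198324) = -119855/49581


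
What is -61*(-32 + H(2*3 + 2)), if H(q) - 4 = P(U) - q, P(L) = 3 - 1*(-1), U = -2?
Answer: 1952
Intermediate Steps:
P(L) = 4 (P(L) = 3 + 1 = 4)
H(q) = 8 - q (H(q) = 4 + (4 - q) = 8 - q)
-61*(-32 + H(2*3 + 2)) = -61*(-32 + (8 - (2*3 + 2))) = -61*(-32 + (8 - (6 + 2))) = -61*(-32 + (8 - 1*8)) = -61*(-32 + (8 - 8)) = -61*(-32 + 0) = -61*(-32) = 1952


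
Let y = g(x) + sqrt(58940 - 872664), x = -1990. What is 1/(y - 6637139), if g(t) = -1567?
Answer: -3319353/22036209084080 - I*sqrt(203431)/22036209084080 ≈ -1.5063e-7 - 2.0468e-11*I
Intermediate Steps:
y = -1567 + 2*I*sqrt(203431) (y = -1567 + sqrt(58940 - 872664) = -1567 + sqrt(-813724) = -1567 + 2*I*sqrt(203431) ≈ -1567.0 + 902.07*I)
1/(y - 6637139) = 1/((-1567 + 2*I*sqrt(203431)) - 6637139) = 1/(-6638706 + 2*I*sqrt(203431))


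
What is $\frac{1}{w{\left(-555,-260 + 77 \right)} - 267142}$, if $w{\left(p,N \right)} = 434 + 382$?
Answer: $- \frac{1}{266326} \approx -3.7548 \cdot 10^{-6}$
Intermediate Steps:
$w{\left(p,N \right)} = 816$
$\frac{1}{w{\left(-555,-260 + 77 \right)} - 267142} = \frac{1}{816 - 267142} = \frac{1}{-266326} = - \frac{1}{266326}$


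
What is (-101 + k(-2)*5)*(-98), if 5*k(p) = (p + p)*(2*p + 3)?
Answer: 9506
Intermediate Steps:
k(p) = 2*p*(3 + 2*p)/5 (k(p) = ((p + p)*(2*p + 3))/5 = ((2*p)*(3 + 2*p))/5 = (2*p*(3 + 2*p))/5 = 2*p*(3 + 2*p)/5)
(-101 + k(-2)*5)*(-98) = (-101 + ((⅖)*(-2)*(3 + 2*(-2)))*5)*(-98) = (-101 + ((⅖)*(-2)*(3 - 4))*5)*(-98) = (-101 + ((⅖)*(-2)*(-1))*5)*(-98) = (-101 + (⅘)*5)*(-98) = (-101 + 4)*(-98) = -97*(-98) = 9506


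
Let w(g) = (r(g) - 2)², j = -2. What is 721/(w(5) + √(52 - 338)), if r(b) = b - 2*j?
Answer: 35329/2687 - 721*I*√286/2687 ≈ 13.148 - 4.5379*I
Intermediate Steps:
r(b) = 4 + b (r(b) = b - 2*(-2) = b + 4 = 4 + b)
w(g) = (2 + g)² (w(g) = ((4 + g) - 2)² = (2 + g)²)
721/(w(5) + √(52 - 338)) = 721/((2 + 5)² + √(52 - 338)) = 721/(7² + √(-286)) = 721/(49 + I*√286)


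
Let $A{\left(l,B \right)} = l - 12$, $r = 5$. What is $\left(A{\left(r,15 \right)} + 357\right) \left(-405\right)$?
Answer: $-141750$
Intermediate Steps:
$A{\left(l,B \right)} = -12 + l$ ($A{\left(l,B \right)} = l - 12 = -12 + l$)
$\left(A{\left(r,15 \right)} + 357\right) \left(-405\right) = \left(\left(-12 + 5\right) + 357\right) \left(-405\right) = \left(-7 + 357\right) \left(-405\right) = 350 \left(-405\right) = -141750$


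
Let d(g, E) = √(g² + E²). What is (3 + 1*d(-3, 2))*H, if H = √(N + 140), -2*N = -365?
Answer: √1290*(3 + √13)/2 ≈ 118.62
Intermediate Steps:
N = 365/2 (N = -½*(-365) = 365/2 ≈ 182.50)
H = √1290/2 (H = √(365/2 + 140) = √(645/2) = √1290/2 ≈ 17.958)
d(g, E) = √(E² + g²)
(3 + 1*d(-3, 2))*H = (3 + 1*√(2² + (-3)²))*(√1290/2) = (3 + 1*√(4 + 9))*(√1290/2) = (3 + 1*√13)*(√1290/2) = (3 + √13)*(√1290/2) = √1290*(3 + √13)/2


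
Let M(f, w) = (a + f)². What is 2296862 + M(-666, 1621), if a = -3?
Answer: 2744423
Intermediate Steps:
M(f, w) = (-3 + f)²
2296862 + M(-666, 1621) = 2296862 + (-3 - 666)² = 2296862 + (-669)² = 2296862 + 447561 = 2744423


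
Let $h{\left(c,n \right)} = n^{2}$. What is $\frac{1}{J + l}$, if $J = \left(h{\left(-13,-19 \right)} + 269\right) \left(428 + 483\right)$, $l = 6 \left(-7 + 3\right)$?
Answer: $\frac{1}{573906} \approx 1.7424 \cdot 10^{-6}$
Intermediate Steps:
$l = -24$ ($l = 6 \left(-4\right) = -24$)
$J = 573930$ ($J = \left(\left(-19\right)^{2} + 269\right) \left(428 + 483\right) = \left(361 + 269\right) 911 = 630 \cdot 911 = 573930$)
$\frac{1}{J + l} = \frac{1}{573930 - 24} = \frac{1}{573906}$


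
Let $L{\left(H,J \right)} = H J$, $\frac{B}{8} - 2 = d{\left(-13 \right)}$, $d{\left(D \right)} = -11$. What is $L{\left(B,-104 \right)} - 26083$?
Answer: $-18595$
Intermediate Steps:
$B = -72$ ($B = 16 + 8 \left(-11\right) = 16 - 88 = -72$)
$L{\left(B,-104 \right)} - 26083 = \left(-72\right) \left(-104\right) - 26083 = 7488 - 26083 = -18595$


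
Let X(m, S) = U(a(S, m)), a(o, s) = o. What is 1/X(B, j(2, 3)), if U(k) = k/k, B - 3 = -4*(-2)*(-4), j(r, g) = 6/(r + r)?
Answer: 1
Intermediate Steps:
j(r, g) = 3/r (j(r, g) = 6/((2*r)) = 6*(1/(2*r)) = 3/r)
B = -29 (B = 3 - 4*(-2)*(-4) = 3 + 8*(-4) = 3 - 32 = -29)
U(k) = 1
X(m, S) = 1
1/X(B, j(2, 3)) = 1/1 = 1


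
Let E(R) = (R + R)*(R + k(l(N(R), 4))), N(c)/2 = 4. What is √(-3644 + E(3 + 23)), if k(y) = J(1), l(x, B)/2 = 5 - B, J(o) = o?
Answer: 8*I*√35 ≈ 47.329*I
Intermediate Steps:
N(c) = 8 (N(c) = 2*4 = 8)
l(x, B) = 10 - 2*B (l(x, B) = 2*(5 - B) = 10 - 2*B)
k(y) = 1
E(R) = 2*R*(1 + R) (E(R) = (R + R)*(R + 1) = (2*R)*(1 + R) = 2*R*(1 + R))
√(-3644 + E(3 + 23)) = √(-3644 + 2*(3 + 23)*(1 + (3 + 23))) = √(-3644 + 2*26*(1 + 26)) = √(-3644 + 2*26*27) = √(-3644 + 1404) = √(-2240) = 8*I*√35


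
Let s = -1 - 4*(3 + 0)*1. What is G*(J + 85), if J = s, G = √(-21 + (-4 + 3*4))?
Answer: 72*I*√13 ≈ 259.6*I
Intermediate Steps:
G = I*√13 (G = √(-21 + (-4 + 12)) = √(-21 + 8) = √(-13) = I*√13 ≈ 3.6056*I)
s = -13 (s = -1 - 4*3*1 = -1 - 12*1 = -1 - 12 = -13)
J = -13
G*(J + 85) = (I*√13)*(-13 + 85) = (I*√13)*72 = 72*I*√13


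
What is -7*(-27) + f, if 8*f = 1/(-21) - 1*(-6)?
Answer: 31877/168 ≈ 189.74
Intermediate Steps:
f = 125/168 (f = (1/(-21) - 1*(-6))/8 = (-1/21 + 6)/8 = (⅛)*(125/21) = 125/168 ≈ 0.74405)
-7*(-27) + f = -7*(-27) + 125/168 = 189 + 125/168 = 31877/168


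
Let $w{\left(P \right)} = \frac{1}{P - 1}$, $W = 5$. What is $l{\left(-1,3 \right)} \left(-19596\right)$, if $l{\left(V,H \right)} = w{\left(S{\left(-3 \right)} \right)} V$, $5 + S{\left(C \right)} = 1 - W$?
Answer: $- \frac{9798}{5} \approx -1959.6$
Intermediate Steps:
$S{\left(C \right)} = -9$ ($S{\left(C \right)} = -5 + \left(1 - 5\right) = -5 - 4 = -9$)
$w{\left(P \right)} = \frac{1}{-1 + P}$
$l{\left(V,H \right)} = - \frac{V}{10}$ ($l{\left(V,H \right)} = \frac{V}{-1 - 9} = \frac{V}{-10} = - \frac{V}{10}$)
$l{\left(-1,3 \right)} \left(-19596\right) = \left(- \frac{1}{10}\right) \left(-1\right) \left(-19596\right) = \frac{1}{10} \left(-19596\right) = - \frac{9798}{5}$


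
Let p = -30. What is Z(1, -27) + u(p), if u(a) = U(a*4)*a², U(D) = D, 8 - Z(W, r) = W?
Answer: -107993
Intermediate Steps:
Z(W, r) = 8 - W
u(a) = 4*a³ (u(a) = (a*4)*a² = (4*a)*a² = 4*a³)
Z(1, -27) + u(p) = (8 - 1*1) + 4*(-30)³ = (8 - 1) + 4*(-27000) = 7 - 108000 = -107993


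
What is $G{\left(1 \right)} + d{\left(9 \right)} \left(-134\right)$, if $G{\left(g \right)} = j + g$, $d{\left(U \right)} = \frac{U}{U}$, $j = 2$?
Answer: $-131$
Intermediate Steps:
$d{\left(U \right)} = 1$
$G{\left(g \right)} = 2 + g$
$G{\left(1 \right)} + d{\left(9 \right)} \left(-134\right) = \left(2 + 1\right) + 1 \left(-134\right) = 3 - 134 = -131$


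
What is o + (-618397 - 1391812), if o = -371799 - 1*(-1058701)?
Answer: -1323307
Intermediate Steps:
o = 686902 (o = -371799 + 1058701 = 686902)
o + (-618397 - 1391812) = 686902 + (-618397 - 1391812) = 686902 - 2010209 = -1323307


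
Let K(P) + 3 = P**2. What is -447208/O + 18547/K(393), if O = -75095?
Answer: 70462273733/11598122370 ≈ 6.0753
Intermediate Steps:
K(P) = -3 + P**2
-447208/O + 18547/K(393) = -447208/(-75095) + 18547/(-3 + 393**2) = -447208*(-1/75095) + 18547/(-3 + 154449) = 447208/75095 + 18547/154446 = 70462273733/11598122370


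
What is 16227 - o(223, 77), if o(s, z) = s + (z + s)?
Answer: 15704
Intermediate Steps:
o(s, z) = z + 2*s (o(s, z) = s + (s + z) = z + 2*s)
16227 - o(223, 77) = 16227 - (77 + 2*223) = 16227 - (77 + 446) = 16227 - 1*523 = 16227 - 523 = 15704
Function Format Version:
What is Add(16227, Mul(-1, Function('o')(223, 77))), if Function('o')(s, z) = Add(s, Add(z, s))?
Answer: 15704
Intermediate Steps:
Function('o')(s, z) = Add(z, Mul(2, s)) (Function('o')(s, z) = Add(s, Add(s, z)) = Add(z, Mul(2, s)))
Add(16227, Mul(-1, Function('o')(223, 77))) = Add(16227, Mul(-1, Add(77, Mul(2, 223)))) = Add(16227, Mul(-1, Add(77, 446))) = Add(16227, Mul(-1, 523)) = Add(16227, -523) = 15704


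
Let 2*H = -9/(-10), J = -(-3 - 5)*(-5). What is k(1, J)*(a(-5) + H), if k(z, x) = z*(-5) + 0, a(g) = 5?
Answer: -109/4 ≈ -27.250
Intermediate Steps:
J = -40 (J = -(-8)*(-5) = -1*40 = -40)
H = 9/20 (H = (-9/(-10))/2 = (-9*(-⅒))/2 = (½)*(9/10) = 9/20 ≈ 0.45000)
k(z, x) = -5*z (k(z, x) = -5*z + 0 = -5*z)
k(1, J)*(a(-5) + H) = (-5*1)*(5 + 9/20) = -5*109/20 = -109/4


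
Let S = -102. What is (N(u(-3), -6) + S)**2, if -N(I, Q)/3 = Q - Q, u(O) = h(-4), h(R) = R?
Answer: 10404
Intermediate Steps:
u(O) = -4
N(I, Q) = 0 (N(I, Q) = -3*(Q - Q) = -3*0 = 0)
(N(u(-3), -6) + S)**2 = (0 - 102)**2 = (-102)**2 = 10404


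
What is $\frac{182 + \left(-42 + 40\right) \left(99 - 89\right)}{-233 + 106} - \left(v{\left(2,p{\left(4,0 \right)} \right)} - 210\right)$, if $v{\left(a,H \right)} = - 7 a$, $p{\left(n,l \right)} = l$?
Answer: $\frac{28286}{127} \approx 222.72$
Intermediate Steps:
$\frac{182 + \left(-42 + 40\right) \left(99 - 89\right)}{-233 + 106} - \left(v{\left(2,p{\left(4,0 \right)} \right)} - 210\right) = \frac{182 + \left(-42 + 40\right) \left(99 - 89\right)}{-233 + 106} - \left(\left(-7\right) 2 - 210\right) = \frac{182 - 20}{-127} - \left(-14 - 210\right) = \left(182 - 20\right) \left(- \frac{1}{127}\right) - -224 = 162 \left(- \frac{1}{127}\right) + 224 = - \frac{162}{127} + 224 = \frac{28286}{127}$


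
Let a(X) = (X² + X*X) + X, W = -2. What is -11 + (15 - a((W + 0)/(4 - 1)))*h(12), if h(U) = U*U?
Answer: 2117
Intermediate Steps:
h(U) = U²
a(X) = X + 2*X² (a(X) = (X² + X²) + X = 2*X² + X = X + 2*X²)
-11 + (15 - a((W + 0)/(4 - 1)))*h(12) = -11 + (15 - (-2 + 0)/(4 - 1)*(1 + 2*((-2 + 0)/(4 - 1))))*12² = -11 + (15 - (-2/3)*(1 + 2*(-2/3)))*144 = -11 + (15 - (-2*⅓)*(1 + 2*(-2*⅓)))*144 = -11 + (15 - (-2)*(1 + 2*(-⅔))/3)*144 = -11 + (15 - (-2)*(1 - 4/3)/3)*144 = -11 + (15 - (-2)*(-1)/(3*3))*144 = -11 + (15 - 1*2/9)*144 = -11 + (15 - 2/9)*144 = -11 + (133/9)*144 = -11 + 2128 = 2117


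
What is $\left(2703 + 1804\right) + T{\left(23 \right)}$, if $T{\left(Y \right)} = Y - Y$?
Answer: $4507$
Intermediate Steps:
$T{\left(Y \right)} = 0$
$\left(2703 + 1804\right) + T{\left(23 \right)} = \left(2703 + 1804\right) + 0 = 4507 + 0 = 4507$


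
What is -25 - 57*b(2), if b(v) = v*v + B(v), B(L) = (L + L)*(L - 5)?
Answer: 431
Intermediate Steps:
B(L) = 2*L*(-5 + L) (B(L) = (2*L)*(-5 + L) = 2*L*(-5 + L))
b(v) = v² + 2*v*(-5 + v) (b(v) = v*v + 2*v*(-5 + v) = v² + 2*v*(-5 + v))
-25 - 57*b(2) = -25 - 114*(-10 + 3*2) = -25 - 114*(-10 + 6) = -25 - 114*(-4) = -25 - 57*(-8) = -25 + 456 = 431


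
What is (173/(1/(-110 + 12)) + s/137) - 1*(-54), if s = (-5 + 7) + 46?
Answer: -2315252/137 ≈ -16900.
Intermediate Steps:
s = 48 (s = 2 + 46 = 48)
(173/(1/(-110 + 12)) + s/137) - 1*(-54) = (173/(1/(-110 + 12)) + 48/137) - 1*(-54) = (173/(1/(-98)) + 48*(1/137)) + 54 = (173/(-1/98) + 48/137) + 54 = (173*(-98) + 48/137) + 54 = (-16954 + 48/137) + 54 = -2322650/137 + 54 = -2315252/137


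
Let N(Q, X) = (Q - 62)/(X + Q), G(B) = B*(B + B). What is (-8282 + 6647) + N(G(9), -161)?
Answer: -1535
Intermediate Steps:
G(B) = 2*B² (G(B) = B*(2*B) = 2*B²)
N(Q, X) = (-62 + Q)/(Q + X)
(-8282 + 6647) + N(G(9), -161) = (-8282 + 6647) + (-62 + 2*9²)/(2*9² - 161) = -1635 + (-62 + 2*81)/(2*81 - 161) = -1635 + (-62 + 162)/(162 - 161) = -1635 + 100/1 = -1635 + 1*100 = -1635 + 100 = -1535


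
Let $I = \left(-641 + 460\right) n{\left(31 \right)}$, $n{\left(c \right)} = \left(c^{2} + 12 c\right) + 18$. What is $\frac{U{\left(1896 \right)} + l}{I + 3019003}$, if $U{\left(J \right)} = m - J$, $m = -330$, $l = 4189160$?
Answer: $\frac{2093467}{1387236} \approx 1.5091$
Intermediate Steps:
$U{\left(J \right)} = -330 - J$
$n{\left(c \right)} = 18 + c^{2} + 12 c$
$I = -244531$ ($I = \left(-641 + 460\right) \left(18 + 31^{2} + 12 \cdot 31\right) = - 181 \left(18 + 961 + 372\right) = \left(-181\right) 1351 = -244531$)
$\frac{U{\left(1896 \right)} + l}{I + 3019003} = \frac{\left(-330 - 1896\right) + 4189160}{-244531 + 3019003} = \frac{\left(-330 - 1896\right) + 4189160}{2774472} = \left(-2226 + 4189160\right) \frac{1}{2774472} = 4186934 \cdot \frac{1}{2774472} = \frac{2093467}{1387236}$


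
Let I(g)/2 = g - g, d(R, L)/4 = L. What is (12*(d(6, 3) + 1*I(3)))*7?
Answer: 1008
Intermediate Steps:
d(R, L) = 4*L
I(g) = 0 (I(g) = 2*(g - g) = 2*0 = 0)
(12*(d(6, 3) + 1*I(3)))*7 = (12*(4*3 + 1*0))*7 = (12*(12 + 0))*7 = (12*12)*7 = 144*7 = 1008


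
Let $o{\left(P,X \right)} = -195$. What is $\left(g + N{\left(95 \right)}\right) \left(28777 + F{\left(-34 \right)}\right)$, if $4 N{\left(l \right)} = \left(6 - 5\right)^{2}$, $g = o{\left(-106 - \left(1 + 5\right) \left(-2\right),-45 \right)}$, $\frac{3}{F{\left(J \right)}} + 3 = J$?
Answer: $- \frac{414718567}{74} \approx -5.6043 \cdot 10^{6}$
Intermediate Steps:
$F{\left(J \right)} = \frac{3}{-3 + J}$
$g = -195$
$N{\left(l \right)} = \frac{1}{4}$ ($N{\left(l \right)} = \frac{\left(6 - 5\right)^{2}}{4} = \frac{1^{2}}{4} = \frac{1}{4} \cdot 1 = \frac{1}{4}$)
$\left(g + N{\left(95 \right)}\right) \left(28777 + F{\left(-34 \right)}\right) = \left(-195 + \frac{1}{4}\right) \left(28777 + \frac{3}{-3 - 34}\right) = - \frac{779 \left(28777 + \frac{3}{-37}\right)}{4} = - \frac{779 \left(28777 + 3 \left(- \frac{1}{37}\right)\right)}{4} = - \frac{779 \left(28777 - \frac{3}{37}\right)}{4} = \left(- \frac{779}{4}\right) \frac{1064746}{37} = - \frac{414718567}{74}$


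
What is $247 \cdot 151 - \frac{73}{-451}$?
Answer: $\frac{16821020}{451} \approx 37297.0$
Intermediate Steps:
$247 \cdot 151 - \frac{73}{-451} = 37297 - - \frac{73}{451} = 37297 + \frac{73}{451} = \frac{16821020}{451}$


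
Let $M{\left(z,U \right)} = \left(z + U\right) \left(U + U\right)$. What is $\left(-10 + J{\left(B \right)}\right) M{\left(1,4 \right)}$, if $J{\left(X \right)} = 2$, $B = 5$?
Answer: $-320$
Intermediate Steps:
$M{\left(z,U \right)} = 2 U \left(U + z\right)$ ($M{\left(z,U \right)} = \left(U + z\right) 2 U = 2 U \left(U + z\right)$)
$\left(-10 + J{\left(B \right)}\right) M{\left(1,4 \right)} = \left(-10 + 2\right) 2 \cdot 4 \left(4 + 1\right) = - 8 \cdot 2 \cdot 4 \cdot 5 = \left(-8\right) 40 = -320$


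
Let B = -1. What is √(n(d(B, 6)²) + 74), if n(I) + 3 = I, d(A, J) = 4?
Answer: √87 ≈ 9.3274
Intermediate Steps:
n(I) = -3 + I
√(n(d(B, 6)²) + 74) = √((-3 + 4²) + 74) = √((-3 + 16) + 74) = √(13 + 74) = √87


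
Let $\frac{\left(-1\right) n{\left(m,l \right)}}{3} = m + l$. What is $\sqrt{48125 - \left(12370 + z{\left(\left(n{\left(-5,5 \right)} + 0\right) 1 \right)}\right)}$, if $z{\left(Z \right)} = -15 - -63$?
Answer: $\sqrt{35707} \approx 188.96$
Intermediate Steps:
$n{\left(m,l \right)} = - 3 l - 3 m$ ($n{\left(m,l \right)} = - 3 \left(m + l\right) = - 3 \left(l + m\right) = - 3 l - 3 m$)
$z{\left(Z \right)} = 48$ ($z{\left(Z \right)} = -15 + 63 = 48$)
$\sqrt{48125 - \left(12370 + z{\left(\left(n{\left(-5,5 \right)} + 0\right) 1 \right)}\right)} = \sqrt{48125 - 12418} = \sqrt{35707}$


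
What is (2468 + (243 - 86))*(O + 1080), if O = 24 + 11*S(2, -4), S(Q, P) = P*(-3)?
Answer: 3244500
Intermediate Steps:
S(Q, P) = -3*P
O = 156 (O = 24 + 11*(-3*(-4)) = 24 + 11*12 = 24 + 132 = 156)
(2468 + (243 - 86))*(O + 1080) = (2468 + (243 - 86))*(156 + 1080) = (2468 + 157)*1236 = 2625*1236 = 3244500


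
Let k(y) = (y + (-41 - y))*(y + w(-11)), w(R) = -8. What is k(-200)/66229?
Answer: 8528/66229 ≈ 0.12877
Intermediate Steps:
k(y) = 328 - 41*y (k(y) = (y + (-41 - y))*(y - 8) = -41*(-8 + y) = 328 - 41*y)
k(-200)/66229 = (328 - 41*(-200))/66229 = (328 + 8200)*(1/66229) = 8528*(1/66229) = 8528/66229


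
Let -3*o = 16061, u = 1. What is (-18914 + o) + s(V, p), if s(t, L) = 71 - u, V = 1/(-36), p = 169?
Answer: -72593/3 ≈ -24198.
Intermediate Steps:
V = -1/36 ≈ -0.027778
s(t, L) = 70 (s(t, L) = 71 - 1*1 = 71 - 1 = 70)
o = -16061/3 (o = -⅓*16061 = -16061/3 ≈ -5353.7)
(-18914 + o) + s(V, p) = (-18914 - 16061/3) + 70 = -72803/3 + 70 = -72593/3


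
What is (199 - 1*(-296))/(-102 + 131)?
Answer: 495/29 ≈ 17.069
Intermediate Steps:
(199 - 1*(-296))/(-102 + 131) = (199 + 296)/29 = 495*(1/29) = 495/29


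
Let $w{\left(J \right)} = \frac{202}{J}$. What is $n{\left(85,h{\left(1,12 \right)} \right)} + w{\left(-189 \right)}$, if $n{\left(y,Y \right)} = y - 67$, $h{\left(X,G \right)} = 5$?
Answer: $\frac{3200}{189} \approx 16.931$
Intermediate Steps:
$n{\left(y,Y \right)} = -67 + y$
$n{\left(85,h{\left(1,12 \right)} \right)} + w{\left(-189 \right)} = \left(-67 + 85\right) + \frac{202}{-189} = 18 + 202 \left(- \frac{1}{189}\right) = 18 - \frac{202}{189} = \frac{3200}{189}$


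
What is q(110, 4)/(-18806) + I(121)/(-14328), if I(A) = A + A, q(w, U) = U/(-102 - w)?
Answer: -60297857/3570243876 ≈ -0.016889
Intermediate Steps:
I(A) = 2*A
q(110, 4)/(-18806) + I(121)/(-14328) = -1*4/(102 + 110)/(-18806) + (2*121)/(-14328) = -1*4/212*(-1/18806) + 242*(-1/14328) = -1*4*1/212*(-1/18806) - 121/7164 = -1/53*(-1/18806) - 121/7164 = 1/996718 - 121/7164 = -60297857/3570243876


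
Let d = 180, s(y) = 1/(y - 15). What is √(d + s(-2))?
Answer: √52003/17 ≈ 13.414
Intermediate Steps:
s(y) = 1/(-15 + y)
√(d + s(-2)) = √(180 + 1/(-15 - 2)) = √(180 + 1/(-17)) = √(180 - 1/17) = √(3059/17) = √52003/17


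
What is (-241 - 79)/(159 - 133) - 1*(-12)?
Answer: -4/13 ≈ -0.30769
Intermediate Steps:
(-241 - 79)/(159 - 133) - 1*(-12) = -320/26 + 12 = -320*1/26 + 12 = -160/13 + 12 = -4/13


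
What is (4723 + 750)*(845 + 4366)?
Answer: 28519803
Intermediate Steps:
(4723 + 750)*(845 + 4366) = 5473*5211 = 28519803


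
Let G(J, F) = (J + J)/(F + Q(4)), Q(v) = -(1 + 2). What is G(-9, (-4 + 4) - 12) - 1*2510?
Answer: -12544/5 ≈ -2508.8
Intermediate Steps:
Q(v) = -3 (Q(v) = -1*3 = -3)
G(J, F) = 2*J/(-3 + F) (G(J, F) = (J + J)/(F - 3) = (2*J)/(-3 + F) = 2*J/(-3 + F))
G(-9, (-4 + 4) - 12) - 1*2510 = 2*(-9)/(-3 + ((-4 + 4) - 12)) - 1*2510 = 2*(-9)/(-3 + (0 - 12)) - 2510 = 2*(-9)/(-3 - 12) - 2510 = 2*(-9)/(-15) - 2510 = 2*(-9)*(-1/15) - 2510 = 6/5 - 2510 = -12544/5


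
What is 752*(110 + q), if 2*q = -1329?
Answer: -416984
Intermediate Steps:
q = -1329/2 (q = (1/2)*(-1329) = -1329/2 ≈ -664.50)
752*(110 + q) = 752*(110 - 1329/2) = 752*(-1109/2) = -416984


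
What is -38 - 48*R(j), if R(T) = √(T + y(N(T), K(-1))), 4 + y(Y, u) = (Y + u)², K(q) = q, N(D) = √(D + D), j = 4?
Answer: 10 - 96*√2 ≈ -125.76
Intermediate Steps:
N(D) = √2*√D (N(D) = √(2*D) = √2*√D)
y(Y, u) = -4 + (Y + u)²
R(T) = √(-4 + T + (-1 + √2*√T)²) (R(T) = √(T + (-4 + (√2*√T - 1)²)) = √(T + (-4 + (-1 + √2*√T)²)) = √(-4 + T + (-1 + √2*√T)²))
-38 - 48*R(j) = -38 - 48*√(-4 + 4 + (-1 + √2*√4)²) = -38 - 48*√(-4 + 4 + (-1 + √2*2)²) = -38 - 48*√(-4 + 4 + (-1 + 2*√2)²) = -38 - (-48 + 96*√2) = -38 - 48*(-1 + 2*√2) = -38 + (48 - 96*√2) = 10 - 96*√2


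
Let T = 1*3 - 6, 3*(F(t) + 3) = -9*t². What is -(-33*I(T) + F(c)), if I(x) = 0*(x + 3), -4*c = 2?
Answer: 15/4 ≈ 3.7500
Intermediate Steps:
c = -½ (c = -¼*2 = -½ ≈ -0.50000)
F(t) = -3 - 3*t² (F(t) = -3 + (-9*t²)/3 = -3 - 3*t²)
T = -3 (T = 3 - 6 = -3)
I(x) = 0 (I(x) = 0*(3 + x) = 0)
-(-33*I(T) + F(c)) = -(-33*0 + (-3 - 3*(-½)²)) = -(0 + (-3 - 3*¼)) = -(0 + (-3 - ¾)) = -(0 - 15/4) = -1*(-15/4) = 15/4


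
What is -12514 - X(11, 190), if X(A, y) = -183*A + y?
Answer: -10691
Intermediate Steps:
X(A, y) = y - 183*A
-12514 - X(11, 190) = -12514 - (190 - 183*11) = -12514 - (190 - 2013) = -12514 - 1*(-1823) = -12514 + 1823 = -10691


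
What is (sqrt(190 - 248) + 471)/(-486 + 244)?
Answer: -471/242 - I*sqrt(58)/242 ≈ -1.9463 - 0.03147*I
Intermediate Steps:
(sqrt(190 - 248) + 471)/(-486 + 244) = (sqrt(-58) + 471)/(-242) = (I*sqrt(58) + 471)*(-1/242) = (471 + I*sqrt(58))*(-1/242) = -471/242 - I*sqrt(58)/242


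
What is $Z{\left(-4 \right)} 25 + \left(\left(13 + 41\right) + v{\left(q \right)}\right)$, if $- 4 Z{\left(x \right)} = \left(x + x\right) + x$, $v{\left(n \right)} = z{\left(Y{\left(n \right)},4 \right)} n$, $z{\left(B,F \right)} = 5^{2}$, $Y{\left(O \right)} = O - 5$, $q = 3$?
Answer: $204$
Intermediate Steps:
$Y{\left(O \right)} = -5 + O$ ($Y{\left(O \right)} = O - 5 = -5 + O$)
$z{\left(B,F \right)} = 25$
$v{\left(n \right)} = 25 n$
$Z{\left(x \right)} = - \frac{3 x}{4}$ ($Z{\left(x \right)} = - \frac{\left(x + x\right) + x}{4} = - \frac{2 x + x}{4} = - \frac{3 x}{4}$)
$Z{\left(-4 \right)} 25 + \left(\left(13 + 41\right) + v{\left(q \right)}\right) = \left(- \frac{3}{4}\right) \left(-4\right) 25 + \left(\left(13 + 41\right) + 25 \cdot 3\right) = 3 \cdot 25 + \left(54 + 75\right) = 75 + 129 = 204$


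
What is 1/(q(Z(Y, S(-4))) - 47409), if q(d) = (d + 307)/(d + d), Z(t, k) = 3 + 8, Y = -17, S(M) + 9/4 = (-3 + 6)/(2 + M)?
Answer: -11/521340 ≈ -2.1099e-5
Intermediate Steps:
S(M) = -9/4 + 3/(2 + M) (S(M) = -9/4 + (-3 + 6)/(2 + M) = -9/4 + 3/(2 + M))
Z(t, k) = 11
q(d) = (307 + d)/(2*d) (q(d) = (307 + d)/((2*d)) = (307 + d)*(1/(2*d)) = (307 + d)/(2*d))
1/(q(Z(Y, S(-4))) - 47409) = 1/((1/2)*(307 + 11)/11 - 47409) = 1/((1/2)*(1/11)*318 - 47409) = 1/(159/11 - 47409) = 1/(-521340/11) = -11/521340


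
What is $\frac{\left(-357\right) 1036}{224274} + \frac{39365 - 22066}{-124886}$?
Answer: $- \frac{8344842133}{4668113794} \approx -1.7876$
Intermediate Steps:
$\frac{\left(-357\right) 1036}{224274} + \frac{39365 - 22066}{-124886} = \left(-369852\right) \frac{1}{224274} + \left(39365 - 22066\right) \left(- \frac{1}{124886}\right) = - \frac{61642}{37379} + 17299 \left(- \frac{1}{124886}\right) = - \frac{61642}{37379} - \frac{17299}{124886} = - \frac{8344842133}{4668113794}$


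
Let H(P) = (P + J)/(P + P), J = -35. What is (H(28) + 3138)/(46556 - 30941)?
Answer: 25103/124920 ≈ 0.20095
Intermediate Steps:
H(P) = (-35 + P)/(2*P) (H(P) = (P - 35)/(P + P) = (-35 + P)/((2*P)) = (-35 + P)*(1/(2*P)) = (-35 + P)/(2*P))
(H(28) + 3138)/(46556 - 30941) = ((1/2)*(-35 + 28)/28 + 3138)/(46556 - 30941) = ((1/2)*(1/28)*(-7) + 3138)/15615 = (-1/8 + 3138)*(1/15615) = (25103/8)*(1/15615) = 25103/124920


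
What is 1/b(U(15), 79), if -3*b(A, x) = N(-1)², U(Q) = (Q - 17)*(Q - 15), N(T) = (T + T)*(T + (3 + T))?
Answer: -¾ ≈ -0.75000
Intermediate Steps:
N(T) = 2*T*(3 + 2*T) (N(T) = (2*T)*(3 + 2*T) = 2*T*(3 + 2*T))
U(Q) = (-17 + Q)*(-15 + Q)
b(A, x) = -4/3 (b(A, x) = -4*(3 + 2*(-1))²/3 = -4*(3 - 2)²/3 = -(2*(-1)*1)²/3 = -⅓*(-2)² = -⅓*4 = -4/3)
1/b(U(15), 79) = 1/(-4/3) = -¾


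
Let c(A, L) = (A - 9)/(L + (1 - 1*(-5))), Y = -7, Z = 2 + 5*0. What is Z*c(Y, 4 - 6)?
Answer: -8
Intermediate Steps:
Z = 2 (Z = 2 + 0 = 2)
c(A, L) = (-9 + A)/(6 + L) (c(A, L) = (-9 + A)/(L + (1 + 5)) = (-9 + A)/(L + 6) = (-9 + A)/(6 + L))
Z*c(Y, 4 - 6) = 2*((-9 - 7)/(6 + (4 - 6))) = 2*(-16/(6 - 2)) = 2*(-16/4) = 2*((¼)*(-16)) = 2*(-4) = -8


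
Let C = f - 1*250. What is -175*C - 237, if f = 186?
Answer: 10963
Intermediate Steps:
C = -64 (C = 186 - 1*250 = 186 - 250 = -64)
-175*C - 237 = -175*(-64) - 237 = 11200 - 237 = 10963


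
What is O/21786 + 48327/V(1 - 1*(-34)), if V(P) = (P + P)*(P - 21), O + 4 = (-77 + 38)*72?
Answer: 525048131/10675140 ≈ 49.184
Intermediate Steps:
O = -2812 (O = -4 + (-77 + 38)*72 = -4 - 39*72 = -4 - 2808 = -2812)
V(P) = 2*P*(-21 + P) (V(P) = (2*P)*(-21 + P) = 2*P*(-21 + P))
O/21786 + 48327/V(1 - 1*(-34)) = -2812/21786 + 48327/((2*(1 - 1*(-34))*(-21 + (1 - 1*(-34))))) = -2812*1/21786 + 48327/((2*(1 + 34)*(-21 + (1 + 34)))) = -1406/10893 + 48327/((2*35*(-21 + 35))) = -1406/10893 + 48327/((2*35*14)) = -1406/10893 + 48327/980 = 525048131/10675140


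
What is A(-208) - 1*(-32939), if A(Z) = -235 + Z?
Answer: 32496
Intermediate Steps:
A(-208) - 1*(-32939) = (-235 - 208) - 1*(-32939) = -443 + 32939 = 32496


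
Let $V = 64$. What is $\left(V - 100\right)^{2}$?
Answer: $1296$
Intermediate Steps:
$\left(V - 100\right)^{2} = \left(64 - 100\right)^{2} = \left(-36\right)^{2} = 1296$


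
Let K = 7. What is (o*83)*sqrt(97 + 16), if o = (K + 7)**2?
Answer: 16268*sqrt(113) ≈ 1.7293e+5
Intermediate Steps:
o = 196 (o = (7 + 7)**2 = 14**2 = 196)
(o*83)*sqrt(97 + 16) = (196*83)*sqrt(97 + 16) = 16268*sqrt(113)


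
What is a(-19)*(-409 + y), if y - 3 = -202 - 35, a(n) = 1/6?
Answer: -643/6 ≈ -107.17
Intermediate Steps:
a(n) = ⅙
y = -234 (y = 3 + (-202 - 35) = 3 - 237 = -234)
a(-19)*(-409 + y) = (-409 - 234)/6 = (⅙)*(-643) = -643/6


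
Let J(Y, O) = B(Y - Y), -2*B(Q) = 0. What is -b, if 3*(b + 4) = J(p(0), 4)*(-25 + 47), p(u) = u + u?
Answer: 4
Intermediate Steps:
p(u) = 2*u
B(Q) = 0 (B(Q) = -½*0 = 0)
J(Y, O) = 0
b = -4 (b = -4 + (0*(-25 + 47))/3 = -4 + (0*22)/3 = -4 + (⅓)*0 = -4 + 0 = -4)
-b = -1*(-4) = 4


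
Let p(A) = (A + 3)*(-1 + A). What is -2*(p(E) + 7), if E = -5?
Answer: -38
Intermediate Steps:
p(A) = (-1 + A)*(3 + A) (p(A) = (3 + A)*(-1 + A) = (-1 + A)*(3 + A))
-2*(p(E) + 7) = -2*((-3 + (-5)² + 2*(-5)) + 7) = -2*((-3 + 25 - 10) + 7) = -2*(12 + 7) = -2*19 = -38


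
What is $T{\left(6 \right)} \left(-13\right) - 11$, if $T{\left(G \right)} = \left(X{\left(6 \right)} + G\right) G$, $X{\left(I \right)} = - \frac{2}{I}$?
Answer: $-453$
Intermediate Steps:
$T{\left(G \right)} = G \left(- \frac{1}{3} + G\right)$ ($T{\left(G \right)} = \left(- \frac{2}{6} + G\right) G = \left(\left(-2\right) \frac{1}{6} + G\right) G = \left(- \frac{1}{3} + G\right) G = G \left(- \frac{1}{3} + G\right)$)
$T{\left(6 \right)} \left(-13\right) - 11 = 6 \left(- \frac{1}{3} + 6\right) \left(-13\right) - 11 = 6 \cdot \frac{17}{3} \left(-13\right) - 11 = 34 \left(-13\right) - 11 = -442 - 11 = -453$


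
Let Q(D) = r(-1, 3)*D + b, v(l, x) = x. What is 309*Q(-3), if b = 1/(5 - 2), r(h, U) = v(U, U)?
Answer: -2678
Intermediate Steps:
r(h, U) = U
b = 1/3 ≈ 0.33333
Q(D) = 1/3 + 3*D (Q(D) = 3*D + 1/3 = 1/3 + 3*D)
309*Q(-3) = 309*(1/3 + 3*(-3)) = 309*(1/3 - 9) = 309*(-26/3) = -2678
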